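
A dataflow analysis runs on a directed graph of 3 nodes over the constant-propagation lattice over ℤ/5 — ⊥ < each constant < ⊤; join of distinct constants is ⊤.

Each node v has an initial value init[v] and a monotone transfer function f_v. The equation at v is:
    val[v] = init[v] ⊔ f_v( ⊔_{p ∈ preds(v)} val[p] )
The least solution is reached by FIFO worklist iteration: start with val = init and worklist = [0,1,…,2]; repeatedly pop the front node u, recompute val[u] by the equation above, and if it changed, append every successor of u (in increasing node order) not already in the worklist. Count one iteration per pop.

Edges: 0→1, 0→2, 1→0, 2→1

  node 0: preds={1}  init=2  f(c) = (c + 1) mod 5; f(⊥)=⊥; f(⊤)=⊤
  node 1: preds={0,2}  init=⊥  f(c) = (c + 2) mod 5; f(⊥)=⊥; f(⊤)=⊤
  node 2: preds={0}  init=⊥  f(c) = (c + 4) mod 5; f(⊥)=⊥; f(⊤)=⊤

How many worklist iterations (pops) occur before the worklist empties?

8

Iteration log — 8 steps:
  step 1. node 0  ⊔preds=⊥  new=2  stable
  step 2. node 1  ⊔preds=2  new=4  old=⊥  +wl: 0
  step 3. node 2  ⊔preds=2  new=1  old=⊥  +wl: 1
  step 4. node 0  ⊔preds=4  new=⊤  old=2  +wl: 2
  step 5. node 1  ⊔preds=⊤  new=⊤  old=4  +wl: 0
  step 6. node 2  ⊔preds=⊤  new=⊤  old=1  +wl: 1
  step 7. node 0  ⊔preds=⊤  new=⊤  stable
  step 8. node 1  ⊔preds=⊤  new=⊤  stable

Least fixpoint reached:
  node 0: ⊤
  node 1: ⊤
  node 2: ⊤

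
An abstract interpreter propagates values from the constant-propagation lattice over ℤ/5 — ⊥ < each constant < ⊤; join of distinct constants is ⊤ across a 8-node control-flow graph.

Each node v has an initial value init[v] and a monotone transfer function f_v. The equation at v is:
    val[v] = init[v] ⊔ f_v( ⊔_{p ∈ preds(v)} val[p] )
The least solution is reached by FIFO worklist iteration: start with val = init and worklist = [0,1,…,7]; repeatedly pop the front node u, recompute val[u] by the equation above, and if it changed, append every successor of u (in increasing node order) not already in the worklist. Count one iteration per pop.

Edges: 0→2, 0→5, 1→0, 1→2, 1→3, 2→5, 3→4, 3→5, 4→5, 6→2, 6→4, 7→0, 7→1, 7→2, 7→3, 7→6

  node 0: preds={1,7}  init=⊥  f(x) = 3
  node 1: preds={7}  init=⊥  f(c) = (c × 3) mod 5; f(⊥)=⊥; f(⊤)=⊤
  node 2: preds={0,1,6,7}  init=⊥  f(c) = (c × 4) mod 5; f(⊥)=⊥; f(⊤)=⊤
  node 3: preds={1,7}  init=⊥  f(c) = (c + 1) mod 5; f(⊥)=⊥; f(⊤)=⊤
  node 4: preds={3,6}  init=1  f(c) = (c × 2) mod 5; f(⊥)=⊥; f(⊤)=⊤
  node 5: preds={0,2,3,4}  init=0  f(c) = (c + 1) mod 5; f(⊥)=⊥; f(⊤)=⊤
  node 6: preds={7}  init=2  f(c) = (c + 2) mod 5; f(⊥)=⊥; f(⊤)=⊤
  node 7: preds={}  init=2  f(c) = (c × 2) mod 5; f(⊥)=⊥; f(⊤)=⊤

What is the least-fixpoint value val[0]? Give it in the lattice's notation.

3

Worklist (11 pops):
  #1 pop 0: in=2 → 3 (was ⊥); enqueue []
  #2 pop 1: in=2 → 1 (was ⊥); enqueue [0]
  #3 pop 2: in=⊤ → ⊤ (was ⊥); enqueue []
  #4 pop 3: in=⊤ → ⊤ (was ⊥); enqueue []
  #5 pop 4: in=⊤ → ⊤ (was 1); enqueue []
  #6 pop 5: in=⊤ → ⊤ (was 0); enqueue []
  #7 pop 6: in=2 → ⊤ (was 2); enqueue [2,4]
  #8 pop 7: in=⊥ → 2 (no change)
  #9 pop 0: in=⊤ → 3 (no change)
  #10 pop 2: in=⊤ → ⊤ (no change)
  #11 pop 4: in=⊤ → ⊤ (no change)

Fixpoint:
  val[0] = 3
  val[1] = 1
  val[2] = ⊤
  val[3] = ⊤
  val[4] = ⊤
  val[5] = ⊤
  val[6] = ⊤
  val[7] = 2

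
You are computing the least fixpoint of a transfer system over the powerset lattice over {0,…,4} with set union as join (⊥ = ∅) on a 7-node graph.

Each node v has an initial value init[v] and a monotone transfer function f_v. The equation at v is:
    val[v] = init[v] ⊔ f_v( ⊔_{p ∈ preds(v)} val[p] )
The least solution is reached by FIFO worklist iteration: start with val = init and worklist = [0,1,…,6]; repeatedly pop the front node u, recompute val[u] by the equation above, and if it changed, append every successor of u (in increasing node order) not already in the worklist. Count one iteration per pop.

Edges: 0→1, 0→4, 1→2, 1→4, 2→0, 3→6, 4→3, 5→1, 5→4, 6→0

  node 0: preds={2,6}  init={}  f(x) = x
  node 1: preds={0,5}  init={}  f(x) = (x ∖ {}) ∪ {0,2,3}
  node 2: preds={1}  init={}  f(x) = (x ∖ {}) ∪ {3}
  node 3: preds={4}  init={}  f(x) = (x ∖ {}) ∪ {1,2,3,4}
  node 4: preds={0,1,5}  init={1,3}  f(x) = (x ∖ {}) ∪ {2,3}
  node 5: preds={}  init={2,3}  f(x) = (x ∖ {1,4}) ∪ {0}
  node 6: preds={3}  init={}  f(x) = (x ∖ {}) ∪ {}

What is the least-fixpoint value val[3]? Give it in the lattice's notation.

{0,1,2,3,4}

Worklist (15 pops):
  #1 pop 0: in={} → {} (no change)
  #2 pop 1: in={2,3} → {0,2,3} (was {}); enqueue []
  #3 pop 2: in={0,2,3} → {0,2,3} (was {}); enqueue [0]
  #4 pop 3: in={1,3} → {1,2,3,4} (was {}); enqueue []
  #5 pop 4: in={0,2,3} → {0,1,2,3} (was {1,3}); enqueue [3]
  #6 pop 5: in={} → {0,2,3} (was {2,3}); enqueue [1,4]
  #7 pop 6: in={1,2,3,4} → {1,2,3,4} (was {}); enqueue []
  #8 pop 0: in={0,1,2,3,4} → {0,1,2,3,4} (was {}); enqueue []
  #9 pop 3: in={0,1,2,3} → {0,1,2,3,4} (was {1,2,3,4}); enqueue [6]
  #10 pop 1: in={0,1,2,3,4} → {0,1,2,3,4} (was {0,2,3}); enqueue [2]
  #11 pop 4: in={0,1,2,3,4} → {0,1,2,3,4} (was {0,1,2,3}); enqueue [3]
  #12 pop 6: in={0,1,2,3,4} → {0,1,2,3,4} (was {1,2,3,4}); enqueue [0]
  #13 pop 2: in={0,1,2,3,4} → {0,1,2,3,4} (was {0,2,3}); enqueue []
  #14 pop 3: in={0,1,2,3,4} → {0,1,2,3,4} (no change)
  #15 pop 0: in={0,1,2,3,4} → {0,1,2,3,4} (no change)

Fixpoint:
  val[0] = {0,1,2,3,4}
  val[1] = {0,1,2,3,4}
  val[2] = {0,1,2,3,4}
  val[3] = {0,1,2,3,4}
  val[4] = {0,1,2,3,4}
  val[5] = {0,2,3}
  val[6] = {0,1,2,3,4}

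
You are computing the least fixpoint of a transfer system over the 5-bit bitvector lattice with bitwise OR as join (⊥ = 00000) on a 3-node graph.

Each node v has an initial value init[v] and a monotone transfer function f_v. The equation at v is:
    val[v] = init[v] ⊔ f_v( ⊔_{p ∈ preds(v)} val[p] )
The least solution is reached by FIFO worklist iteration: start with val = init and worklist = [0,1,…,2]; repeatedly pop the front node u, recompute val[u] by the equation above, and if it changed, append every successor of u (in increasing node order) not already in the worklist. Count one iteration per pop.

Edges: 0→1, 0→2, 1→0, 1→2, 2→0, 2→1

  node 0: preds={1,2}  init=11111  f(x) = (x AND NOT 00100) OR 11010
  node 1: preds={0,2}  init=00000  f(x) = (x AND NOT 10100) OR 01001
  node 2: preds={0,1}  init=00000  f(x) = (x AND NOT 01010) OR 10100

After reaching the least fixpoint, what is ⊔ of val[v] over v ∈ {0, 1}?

11111

Iteration log — 5 steps:
  step 1. node 0  ⊔preds=00000  new=11111  stable
  step 2. node 1  ⊔preds=11111  new=01011  old=00000  +wl: 0
  step 3. node 2  ⊔preds=11111  new=10101  old=00000  +wl: 1
  step 4. node 0  ⊔preds=11111  new=11111  stable
  step 5. node 1  ⊔preds=11111  new=01011  stable

Least fixpoint reached:
  node 0: 11111
  node 1: 01011
  node 2: 10101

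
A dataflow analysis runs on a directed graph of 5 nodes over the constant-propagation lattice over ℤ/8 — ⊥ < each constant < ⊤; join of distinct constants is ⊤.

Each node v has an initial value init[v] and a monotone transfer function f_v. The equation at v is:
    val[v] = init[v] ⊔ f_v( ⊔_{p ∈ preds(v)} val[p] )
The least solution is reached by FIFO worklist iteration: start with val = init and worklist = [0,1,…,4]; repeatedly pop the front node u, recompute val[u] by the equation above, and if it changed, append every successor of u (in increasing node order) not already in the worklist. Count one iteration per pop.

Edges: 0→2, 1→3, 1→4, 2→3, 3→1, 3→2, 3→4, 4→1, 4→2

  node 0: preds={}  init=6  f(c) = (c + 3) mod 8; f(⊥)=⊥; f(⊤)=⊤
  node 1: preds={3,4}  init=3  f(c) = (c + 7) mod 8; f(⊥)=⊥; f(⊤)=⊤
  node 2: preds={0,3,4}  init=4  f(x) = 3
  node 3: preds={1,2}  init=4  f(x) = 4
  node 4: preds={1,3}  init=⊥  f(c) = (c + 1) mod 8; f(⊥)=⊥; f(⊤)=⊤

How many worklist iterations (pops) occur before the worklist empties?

Worklist (9 pops):
  #1 pop 0: in=⊥ → 6 (no change)
  #2 pop 1: in=4 → 3 (no change)
  #3 pop 2: in=⊤ → ⊤ (was 4); enqueue []
  #4 pop 3: in=⊤ → 4 (no change)
  #5 pop 4: in=⊤ → ⊤ (was ⊥); enqueue [1,2]
  #6 pop 1: in=⊤ → ⊤ (was 3); enqueue [3,4]
  #7 pop 2: in=⊤ → ⊤ (no change)
  #8 pop 3: in=⊤ → 4 (no change)
  #9 pop 4: in=⊤ → ⊤ (no change)

Fixpoint:
  val[0] = 6
  val[1] = ⊤
  val[2] = ⊤
  val[3] = 4
  val[4] = ⊤

9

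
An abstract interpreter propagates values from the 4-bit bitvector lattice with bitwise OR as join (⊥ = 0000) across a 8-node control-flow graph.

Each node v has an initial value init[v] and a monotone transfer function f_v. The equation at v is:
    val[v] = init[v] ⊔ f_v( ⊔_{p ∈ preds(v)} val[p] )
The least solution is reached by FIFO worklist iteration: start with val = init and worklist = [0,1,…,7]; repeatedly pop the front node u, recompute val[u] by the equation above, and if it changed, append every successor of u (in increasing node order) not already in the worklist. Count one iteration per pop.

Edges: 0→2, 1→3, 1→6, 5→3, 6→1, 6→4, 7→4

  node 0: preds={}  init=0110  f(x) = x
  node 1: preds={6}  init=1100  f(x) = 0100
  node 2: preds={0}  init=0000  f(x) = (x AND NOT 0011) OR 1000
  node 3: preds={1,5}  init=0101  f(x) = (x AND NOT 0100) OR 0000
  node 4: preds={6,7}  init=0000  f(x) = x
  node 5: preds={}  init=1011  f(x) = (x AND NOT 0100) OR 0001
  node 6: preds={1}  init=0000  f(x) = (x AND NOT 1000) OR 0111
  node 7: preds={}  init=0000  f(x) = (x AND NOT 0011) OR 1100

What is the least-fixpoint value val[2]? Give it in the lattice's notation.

Trace (10 dequeues):
  [1] u=0 | in 0000 | out 0110 | ==
  [2] u=1 | in 0000 | out 1100 | ==
  [3] u=2 | in 0110 | out 1100 | prev 0000 | push {}
  [4] u=3 | in 1111 | out 1111 | prev 0101 | push {}
  [5] u=4 | in 0000 | out 0000 | ==
  [6] u=5 | in 0000 | out 1011 | ==
  [7] u=6 | in 1100 | out 0111 | prev 0000 | push {1,4}
  [8] u=7 | in 0000 | out 1100 | prev 0000 | push {}
  [9] u=1 | in 0111 | out 1100 | ==
  [10] u=4 | in 1111 | out 1111 | prev 0000 | push {}

Converged values:
  [0] 0110
  [1] 1100
  [2] 1100
  [3] 1111
  [4] 1111
  [5] 1011
  [6] 0111
  [7] 1100

1100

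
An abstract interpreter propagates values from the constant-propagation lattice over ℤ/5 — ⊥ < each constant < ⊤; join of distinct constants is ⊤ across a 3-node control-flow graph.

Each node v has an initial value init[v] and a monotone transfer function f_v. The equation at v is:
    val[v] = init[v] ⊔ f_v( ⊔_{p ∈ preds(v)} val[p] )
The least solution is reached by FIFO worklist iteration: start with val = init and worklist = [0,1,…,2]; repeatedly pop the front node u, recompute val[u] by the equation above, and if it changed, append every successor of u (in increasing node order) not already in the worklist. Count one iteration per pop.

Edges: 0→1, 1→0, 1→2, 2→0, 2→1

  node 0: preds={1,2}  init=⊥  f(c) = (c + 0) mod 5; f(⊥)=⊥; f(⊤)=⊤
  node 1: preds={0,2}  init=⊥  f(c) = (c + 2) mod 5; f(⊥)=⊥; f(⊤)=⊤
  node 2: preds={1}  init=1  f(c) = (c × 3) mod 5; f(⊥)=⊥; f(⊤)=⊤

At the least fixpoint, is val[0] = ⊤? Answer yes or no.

Trace (7 dequeues):
  [1] u=0 | in 1 | out 1 | prev ⊥ | push {}
  [2] u=1 | in 1 | out 3 | prev ⊥ | push {0}
  [3] u=2 | in 3 | out ⊤ | prev 1 | push {1}
  [4] u=0 | in ⊤ | out ⊤ | prev 1 | push {}
  [5] u=1 | in ⊤ | out ⊤ | prev 3 | push {0,2}
  [6] u=0 | in ⊤ | out ⊤ | ==
  [7] u=2 | in ⊤ | out ⊤ | ==

Converged values:
  [0] ⊤
  [1] ⊤
  [2] ⊤

yes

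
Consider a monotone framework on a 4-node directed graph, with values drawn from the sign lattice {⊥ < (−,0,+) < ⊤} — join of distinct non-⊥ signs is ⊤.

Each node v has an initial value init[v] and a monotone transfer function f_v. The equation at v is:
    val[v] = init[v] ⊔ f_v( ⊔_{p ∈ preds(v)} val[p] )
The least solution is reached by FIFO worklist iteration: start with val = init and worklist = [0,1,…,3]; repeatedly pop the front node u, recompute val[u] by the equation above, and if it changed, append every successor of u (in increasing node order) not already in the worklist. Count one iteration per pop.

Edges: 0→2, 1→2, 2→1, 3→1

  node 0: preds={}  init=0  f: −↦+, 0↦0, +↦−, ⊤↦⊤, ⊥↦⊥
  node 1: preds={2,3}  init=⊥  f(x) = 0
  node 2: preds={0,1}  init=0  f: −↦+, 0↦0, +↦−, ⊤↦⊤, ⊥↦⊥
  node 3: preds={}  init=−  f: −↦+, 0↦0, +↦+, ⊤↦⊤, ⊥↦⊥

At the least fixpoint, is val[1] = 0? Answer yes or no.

Trace (4 dequeues):
  [1] u=0 | in ⊥ | out 0 | ==
  [2] u=1 | in ⊤ | out 0 | prev ⊥ | push {}
  [3] u=2 | in 0 | out 0 | ==
  [4] u=3 | in ⊥ | out − | ==

Converged values:
  [0] 0
  [1] 0
  [2] 0
  [3] −

yes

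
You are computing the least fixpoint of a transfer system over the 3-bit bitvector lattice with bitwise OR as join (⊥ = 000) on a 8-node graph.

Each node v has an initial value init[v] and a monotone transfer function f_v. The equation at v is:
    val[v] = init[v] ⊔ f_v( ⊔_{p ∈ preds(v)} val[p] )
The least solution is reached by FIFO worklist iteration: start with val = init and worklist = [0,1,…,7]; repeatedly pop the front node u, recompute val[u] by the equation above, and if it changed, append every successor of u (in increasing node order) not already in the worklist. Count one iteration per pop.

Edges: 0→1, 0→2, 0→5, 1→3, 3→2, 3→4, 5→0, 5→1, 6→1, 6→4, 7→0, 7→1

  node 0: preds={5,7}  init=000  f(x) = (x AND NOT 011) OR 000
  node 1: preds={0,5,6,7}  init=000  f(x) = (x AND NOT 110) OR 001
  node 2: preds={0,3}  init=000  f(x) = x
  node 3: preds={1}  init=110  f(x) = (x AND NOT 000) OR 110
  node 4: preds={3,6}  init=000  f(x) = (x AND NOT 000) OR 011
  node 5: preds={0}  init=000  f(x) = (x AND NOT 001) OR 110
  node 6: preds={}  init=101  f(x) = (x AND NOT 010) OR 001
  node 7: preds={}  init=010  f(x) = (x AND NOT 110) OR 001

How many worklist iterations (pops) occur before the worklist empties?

Iteration log — 13 steps:
  step 1. node 0  ⊔preds=010  new=000  stable
  step 2. node 1  ⊔preds=111  new=001  old=000  +wl: 
  step 3. node 2  ⊔preds=110  new=110  old=000  +wl: 
  step 4. node 3  ⊔preds=001  new=111  old=110  +wl: 2
  step 5. node 4  ⊔preds=111  new=111  old=000  +wl: 
  step 6. node 5  ⊔preds=000  new=110  old=000  +wl: 0,1
  step 7. node 6  ⊔preds=000  new=101  stable
  step 8. node 7  ⊔preds=000  new=011  old=010  +wl: 
  step 9. node 2  ⊔preds=111  new=111  old=110  +wl: 
  step 10. node 0  ⊔preds=111  new=100  old=000  +wl: 2,5
  step 11. node 1  ⊔preds=111  new=001  stable
  step 12. node 2  ⊔preds=111  new=111  stable
  step 13. node 5  ⊔preds=100  new=110  stable

Least fixpoint reached:
  node 0: 100
  node 1: 001
  node 2: 111
  node 3: 111
  node 4: 111
  node 5: 110
  node 6: 101
  node 7: 011

13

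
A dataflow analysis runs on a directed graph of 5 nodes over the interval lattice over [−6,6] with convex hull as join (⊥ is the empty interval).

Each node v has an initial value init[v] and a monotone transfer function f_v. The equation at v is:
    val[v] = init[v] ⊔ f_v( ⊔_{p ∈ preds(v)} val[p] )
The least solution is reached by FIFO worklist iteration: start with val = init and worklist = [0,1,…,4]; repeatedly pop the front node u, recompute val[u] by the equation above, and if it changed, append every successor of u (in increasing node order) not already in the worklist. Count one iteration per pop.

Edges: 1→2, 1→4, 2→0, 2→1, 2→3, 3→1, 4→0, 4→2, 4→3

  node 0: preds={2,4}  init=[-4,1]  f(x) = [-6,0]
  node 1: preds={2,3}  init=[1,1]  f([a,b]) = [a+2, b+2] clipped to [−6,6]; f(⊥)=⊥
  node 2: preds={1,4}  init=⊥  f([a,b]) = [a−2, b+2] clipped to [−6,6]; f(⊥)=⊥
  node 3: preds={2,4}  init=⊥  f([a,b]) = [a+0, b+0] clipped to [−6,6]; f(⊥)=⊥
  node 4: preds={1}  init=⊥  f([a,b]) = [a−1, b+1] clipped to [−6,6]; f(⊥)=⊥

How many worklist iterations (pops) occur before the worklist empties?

Iteration log — 46 steps:
  step 1. node 0  ⊔preds=⊥  new=[-6,1]  old=[-4,1]  +wl: 
  step 2. node 1  ⊔preds=⊥  new=[1,1]  stable
  step 3. node 2  ⊔preds=[1,1]  new=[-1,3]  old=⊥  +wl: 0,1
  step 4. node 3  ⊔preds=[-1,3]  new=[-1,3]  old=⊥  +wl: 
  step 5. node 4  ⊔preds=[1,1]  new=[0,2]  old=⊥  +wl: 2,3
  step 6. node 0  ⊔preds=[-1,3]  new=[-6,1]  stable
  step 7. node 1  ⊔preds=[-1,3]  new=[1,5]  old=[1,1]  +wl: 4
  step 8. node 2  ⊔preds=[0,5]  new=[-2,6]  old=[-1,3]  +wl: 0,1
  step 9. node 3  ⊔preds=[-2,6]  new=[-2,6]  old=[-1,3]  +wl: 
  step 10. node 4  ⊔preds=[1,5]  new=[0,6]  old=[0,2]  +wl: 2,3
  step 11. node 0  ⊔preds=[-2,6]  new=[-6,1]  stable
  step 12. node 1  ⊔preds=[-2,6]  new=[0,6]  old=[1,5]  +wl: 4
  step 13. node 2  ⊔preds=[0,6]  new=[-2,6]  stable
  step 14. node 3  ⊔preds=[-2,6]  new=[-2,6]  stable
  step 15. node 4  ⊔preds=[0,6]  new=[-1,6]  old=[0,6]  +wl: 0,2,3
  step 16. node 0  ⊔preds=[-2,6]  new=[-6,1]  stable
  step 17. node 2  ⊔preds=[-1,6]  new=[-3,6]  old=[-2,6]  +wl: 0,1
  step 18. node 3  ⊔preds=[-3,6]  new=[-3,6]  old=[-2,6]  +wl: 
  step 19. node 0  ⊔preds=[-3,6]  new=[-6,1]  stable
  step 20. node 1  ⊔preds=[-3,6]  new=[-1,6]  old=[0,6]  +wl: 2,4
  step 21. node 2  ⊔preds=[-1,6]  new=[-3,6]  stable
  step 22. node 4  ⊔preds=[-1,6]  new=[-2,6]  old=[-1,6]  +wl: 0,2,3
  step 23. node 0  ⊔preds=[-3,6]  new=[-6,1]  stable
  step 24. node 2  ⊔preds=[-2,6]  new=[-4,6]  old=[-3,6]  +wl: 0,1
  step 25. node 3  ⊔preds=[-4,6]  new=[-4,6]  old=[-3,6]  +wl: 
  step 26. node 0  ⊔preds=[-4,6]  new=[-6,1]  stable
  step 27. node 1  ⊔preds=[-4,6]  new=[-2,6]  old=[-1,6]  +wl: 2,4
  step 28. node 2  ⊔preds=[-2,6]  new=[-4,6]  stable
  step 29. node 4  ⊔preds=[-2,6]  new=[-3,6]  old=[-2,6]  +wl: 0,2,3
  step 30. node 0  ⊔preds=[-4,6]  new=[-6,1]  stable
  step 31. node 2  ⊔preds=[-3,6]  new=[-5,6]  old=[-4,6]  +wl: 0,1
  step 32. node 3  ⊔preds=[-5,6]  new=[-5,6]  old=[-4,6]  +wl: 
  step 33. node 0  ⊔preds=[-5,6]  new=[-6,1]  stable
  step 34. node 1  ⊔preds=[-5,6]  new=[-3,6]  old=[-2,6]  +wl: 2,4
  step 35. node 2  ⊔preds=[-3,6]  new=[-5,6]  stable
  step 36. node 4  ⊔preds=[-3,6]  new=[-4,6]  old=[-3,6]  +wl: 0,2,3
  step 37. node 0  ⊔preds=[-5,6]  new=[-6,1]  stable
  step 38. node 2  ⊔preds=[-4,6]  new=[-6,6]  old=[-5,6]  +wl: 0,1
  step 39. node 3  ⊔preds=[-6,6]  new=[-6,6]  old=[-5,6]  +wl: 
  step 40. node 0  ⊔preds=[-6,6]  new=[-6,1]  stable
  step 41. node 1  ⊔preds=[-6,6]  new=[-4,6]  old=[-3,6]  +wl: 2,4
  step 42. node 2  ⊔preds=[-4,6]  new=[-6,6]  stable
  step 43. node 4  ⊔preds=[-4,6]  new=[-5,6]  old=[-4,6]  +wl: 0,2,3
  step 44. node 0  ⊔preds=[-6,6]  new=[-6,1]  stable
  step 45. node 2  ⊔preds=[-5,6]  new=[-6,6]  stable
  step 46. node 3  ⊔preds=[-6,6]  new=[-6,6]  stable

Least fixpoint reached:
  node 0: [-6,1]
  node 1: [-4,6]
  node 2: [-6,6]
  node 3: [-6,6]
  node 4: [-5,6]

46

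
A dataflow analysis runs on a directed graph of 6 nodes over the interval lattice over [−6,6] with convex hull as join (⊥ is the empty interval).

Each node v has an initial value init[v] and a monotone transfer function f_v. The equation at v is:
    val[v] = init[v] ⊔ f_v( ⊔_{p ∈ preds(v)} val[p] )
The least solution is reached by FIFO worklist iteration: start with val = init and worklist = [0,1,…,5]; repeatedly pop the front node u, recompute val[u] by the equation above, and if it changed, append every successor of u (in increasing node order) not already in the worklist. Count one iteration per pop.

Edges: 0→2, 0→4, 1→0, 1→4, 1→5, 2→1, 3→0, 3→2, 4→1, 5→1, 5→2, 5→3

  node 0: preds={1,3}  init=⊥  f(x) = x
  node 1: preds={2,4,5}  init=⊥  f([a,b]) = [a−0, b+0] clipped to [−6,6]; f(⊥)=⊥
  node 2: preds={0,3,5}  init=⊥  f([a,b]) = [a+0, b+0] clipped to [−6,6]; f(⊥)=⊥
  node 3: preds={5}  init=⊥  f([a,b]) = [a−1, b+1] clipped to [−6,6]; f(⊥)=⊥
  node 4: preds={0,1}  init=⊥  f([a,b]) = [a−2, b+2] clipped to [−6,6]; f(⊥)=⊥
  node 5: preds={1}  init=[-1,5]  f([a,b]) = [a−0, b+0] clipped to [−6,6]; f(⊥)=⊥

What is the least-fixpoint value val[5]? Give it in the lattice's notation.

Iteration log — 29 steps:
  step 1. node 0  ⊔preds=⊥  new=⊥  stable
  step 2. node 1  ⊔preds=[-1,5]  new=[-1,5]  old=⊥  +wl: 0
  step 3. node 2  ⊔preds=[-1,5]  new=[-1,5]  old=⊥  +wl: 1
  step 4. node 3  ⊔preds=[-1,5]  new=[-2,6]  old=⊥  +wl: 2
  step 5. node 4  ⊔preds=[-1,5]  new=[-3,6]  old=⊥  +wl: 
  step 6. node 5  ⊔preds=[-1,5]  new=[-1,5]  stable
  step 7. node 0  ⊔preds=[-2,6]  new=[-2,6]  old=⊥  +wl: 4
  step 8. node 1  ⊔preds=[-3,6]  new=[-3,6]  old=[-1,5]  +wl: 0,5
  step 9. node 2  ⊔preds=[-2,6]  new=[-2,6]  old=[-1,5]  +wl: 1
  step 10. node 4  ⊔preds=[-3,6]  new=[-5,6]  old=[-3,6]  +wl: 
  step 11. node 0  ⊔preds=[-3,6]  new=[-3,6]  old=[-2,6]  +wl: 2,4
  step 12. node 5  ⊔preds=[-3,6]  new=[-3,6]  old=[-1,5]  +wl: 3
  step 13. node 1  ⊔preds=[-5,6]  new=[-5,6]  old=[-3,6]  +wl: 0,5
  step 14. node 2  ⊔preds=[-3,6]  new=[-3,6]  old=[-2,6]  +wl: 1
  step 15. node 4  ⊔preds=[-5,6]  new=[-6,6]  old=[-5,6]  +wl: 
  step 16. node 3  ⊔preds=[-3,6]  new=[-4,6]  old=[-2,6]  +wl: 2
  step 17. node 0  ⊔preds=[-5,6]  new=[-5,6]  old=[-3,6]  +wl: 4
  step 18. node 5  ⊔preds=[-5,6]  new=[-5,6]  old=[-3,6]  +wl: 3
  step 19. node 1  ⊔preds=[-6,6]  new=[-6,6]  old=[-5,6]  +wl: 0,5
  step 20. node 2  ⊔preds=[-5,6]  new=[-5,6]  old=[-3,6]  +wl: 1
  step 21. node 4  ⊔preds=[-6,6]  new=[-6,6]  stable
  step 22. node 3  ⊔preds=[-5,6]  new=[-6,6]  old=[-4,6]  +wl: 2
  step 23. node 0  ⊔preds=[-6,6]  new=[-6,6]  old=[-5,6]  +wl: 4
  step 24. node 5  ⊔preds=[-6,6]  new=[-6,6]  old=[-5,6]  +wl: 3
  step 25. node 1  ⊔preds=[-6,6]  new=[-6,6]  stable
  step 26. node 2  ⊔preds=[-6,6]  new=[-6,6]  old=[-5,6]  +wl: 1
  step 27. node 4  ⊔preds=[-6,6]  new=[-6,6]  stable
  step 28. node 3  ⊔preds=[-6,6]  new=[-6,6]  stable
  step 29. node 1  ⊔preds=[-6,6]  new=[-6,6]  stable

Least fixpoint reached:
  node 0: [-6,6]
  node 1: [-6,6]
  node 2: [-6,6]
  node 3: [-6,6]
  node 4: [-6,6]
  node 5: [-6,6]

[-6,6]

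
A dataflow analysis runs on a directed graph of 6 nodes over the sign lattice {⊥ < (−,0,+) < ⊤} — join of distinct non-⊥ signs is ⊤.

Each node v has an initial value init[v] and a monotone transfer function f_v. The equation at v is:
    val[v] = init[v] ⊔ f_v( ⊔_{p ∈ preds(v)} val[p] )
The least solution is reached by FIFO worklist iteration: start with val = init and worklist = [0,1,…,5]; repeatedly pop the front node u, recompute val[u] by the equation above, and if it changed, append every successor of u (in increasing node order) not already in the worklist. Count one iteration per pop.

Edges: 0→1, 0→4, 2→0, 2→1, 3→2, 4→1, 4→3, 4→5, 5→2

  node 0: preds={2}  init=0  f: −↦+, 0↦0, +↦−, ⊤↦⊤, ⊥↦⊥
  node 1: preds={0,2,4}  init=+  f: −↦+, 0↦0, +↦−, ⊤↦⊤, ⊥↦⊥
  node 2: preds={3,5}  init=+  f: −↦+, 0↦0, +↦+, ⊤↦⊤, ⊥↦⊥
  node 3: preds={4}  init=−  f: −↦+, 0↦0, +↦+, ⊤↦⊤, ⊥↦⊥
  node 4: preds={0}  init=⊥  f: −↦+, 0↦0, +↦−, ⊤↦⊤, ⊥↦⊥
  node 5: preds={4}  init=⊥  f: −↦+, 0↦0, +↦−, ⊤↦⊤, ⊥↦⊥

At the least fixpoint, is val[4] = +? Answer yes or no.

no

Worklist (11 pops):
  #1 pop 0: in=+ → ⊤ (was 0); enqueue []
  #2 pop 1: in=⊤ → ⊤ (was +); enqueue []
  #3 pop 2: in=− → + (no change)
  #4 pop 3: in=⊥ → − (no change)
  #5 pop 4: in=⊤ → ⊤ (was ⊥); enqueue [1,3]
  #6 pop 5: in=⊤ → ⊤ (was ⊥); enqueue [2]
  #7 pop 1: in=⊤ → ⊤ (no change)
  #8 pop 3: in=⊤ → ⊤ (was −); enqueue []
  #9 pop 2: in=⊤ → ⊤ (was +); enqueue [0,1]
  #10 pop 0: in=⊤ → ⊤ (no change)
  #11 pop 1: in=⊤ → ⊤ (no change)

Fixpoint:
  val[0] = ⊤
  val[1] = ⊤
  val[2] = ⊤
  val[3] = ⊤
  val[4] = ⊤
  val[5] = ⊤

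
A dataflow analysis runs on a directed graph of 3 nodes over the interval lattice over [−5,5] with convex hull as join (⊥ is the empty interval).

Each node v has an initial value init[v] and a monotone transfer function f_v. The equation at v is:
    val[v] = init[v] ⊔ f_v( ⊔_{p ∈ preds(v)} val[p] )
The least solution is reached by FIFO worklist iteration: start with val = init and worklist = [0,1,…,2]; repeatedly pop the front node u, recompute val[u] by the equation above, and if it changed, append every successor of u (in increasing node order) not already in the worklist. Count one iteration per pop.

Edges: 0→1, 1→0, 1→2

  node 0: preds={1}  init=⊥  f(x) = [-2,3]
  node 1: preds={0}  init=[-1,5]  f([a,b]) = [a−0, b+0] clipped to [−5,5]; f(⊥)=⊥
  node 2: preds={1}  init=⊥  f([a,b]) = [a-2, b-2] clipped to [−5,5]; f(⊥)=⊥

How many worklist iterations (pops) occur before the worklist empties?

4

Iteration log — 4 steps:
  step 1. node 0  ⊔preds=[-1,5]  new=[-2,3]  old=⊥  +wl: 
  step 2. node 1  ⊔preds=[-2,3]  new=[-2,5]  old=[-1,5]  +wl: 0
  step 3. node 2  ⊔preds=[-2,5]  new=[-4,3]  old=⊥  +wl: 
  step 4. node 0  ⊔preds=[-2,5]  new=[-2,3]  stable

Least fixpoint reached:
  node 0: [-2,3]
  node 1: [-2,5]
  node 2: [-4,3]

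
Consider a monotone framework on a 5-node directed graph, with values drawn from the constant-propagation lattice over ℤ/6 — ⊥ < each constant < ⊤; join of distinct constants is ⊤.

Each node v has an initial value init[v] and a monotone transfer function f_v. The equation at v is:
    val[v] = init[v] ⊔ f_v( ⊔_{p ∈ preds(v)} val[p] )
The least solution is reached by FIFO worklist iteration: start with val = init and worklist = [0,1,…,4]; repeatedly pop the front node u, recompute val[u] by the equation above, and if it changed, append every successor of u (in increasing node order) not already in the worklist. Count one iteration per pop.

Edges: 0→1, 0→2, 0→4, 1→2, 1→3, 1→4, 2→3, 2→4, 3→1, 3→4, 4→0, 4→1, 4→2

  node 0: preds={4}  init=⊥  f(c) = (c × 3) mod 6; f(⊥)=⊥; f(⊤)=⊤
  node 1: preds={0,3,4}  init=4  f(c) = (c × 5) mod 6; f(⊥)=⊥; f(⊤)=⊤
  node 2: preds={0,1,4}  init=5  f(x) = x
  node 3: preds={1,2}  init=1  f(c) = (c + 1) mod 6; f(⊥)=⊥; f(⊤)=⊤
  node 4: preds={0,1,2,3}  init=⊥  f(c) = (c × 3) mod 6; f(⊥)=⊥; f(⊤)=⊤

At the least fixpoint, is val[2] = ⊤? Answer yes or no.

yes

Trace (10 dequeues):
  [1] u=0 | in ⊥ | out ⊥ | ==
  [2] u=1 | in 1 | out ⊤ | prev 4 | push {}
  [3] u=2 | in ⊤ | out ⊤ | prev 5 | push {}
  [4] u=3 | in ⊤ | out ⊤ | prev 1 | push {1}
  [5] u=4 | in ⊤ | out ⊤ | prev ⊥ | push {0,2}
  [6] u=1 | in ⊤ | out ⊤ | ==
  [7] u=0 | in ⊤ | out ⊤ | prev ⊥ | push {1,4}
  [8] u=2 | in ⊤ | out ⊤ | ==
  [9] u=1 | in ⊤ | out ⊤ | ==
  [10] u=4 | in ⊤ | out ⊤ | ==

Converged values:
  [0] ⊤
  [1] ⊤
  [2] ⊤
  [3] ⊤
  [4] ⊤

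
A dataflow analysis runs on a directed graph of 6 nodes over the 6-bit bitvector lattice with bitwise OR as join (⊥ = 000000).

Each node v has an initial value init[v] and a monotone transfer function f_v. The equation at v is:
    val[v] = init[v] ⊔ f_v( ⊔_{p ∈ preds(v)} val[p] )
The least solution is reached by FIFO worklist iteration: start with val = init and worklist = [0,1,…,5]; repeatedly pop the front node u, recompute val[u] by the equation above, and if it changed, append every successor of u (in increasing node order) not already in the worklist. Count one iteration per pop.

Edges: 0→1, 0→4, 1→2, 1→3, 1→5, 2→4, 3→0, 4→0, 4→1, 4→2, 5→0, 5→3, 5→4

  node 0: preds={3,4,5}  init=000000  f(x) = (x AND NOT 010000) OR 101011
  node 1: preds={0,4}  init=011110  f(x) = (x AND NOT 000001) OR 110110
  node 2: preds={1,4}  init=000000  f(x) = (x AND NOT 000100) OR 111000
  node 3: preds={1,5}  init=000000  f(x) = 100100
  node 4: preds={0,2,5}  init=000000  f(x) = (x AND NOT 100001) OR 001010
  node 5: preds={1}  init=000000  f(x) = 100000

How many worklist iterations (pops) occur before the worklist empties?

14

Iteration log — 14 steps:
  step 1. node 0  ⊔preds=000000  new=101011  old=000000  +wl: 
  step 2. node 1  ⊔preds=101011  new=111110  old=011110  +wl: 
  step 3. node 2  ⊔preds=111110  new=111010  old=000000  +wl: 
  step 4. node 3  ⊔preds=111110  new=100100  old=000000  +wl: 0
  step 5. node 4  ⊔preds=111011  new=011010  old=000000  +wl: 1,2
  step 6. node 5  ⊔preds=111110  new=100000  old=000000  +wl: 3,4
  step 7. node 0  ⊔preds=111110  new=101111  old=101011  +wl: 
  step 8. node 1  ⊔preds=111111  new=111110  stable
  step 9. node 2  ⊔preds=111110  new=111010  stable
  step 10. node 3  ⊔preds=111110  new=100100  stable
  step 11. node 4  ⊔preds=111111  new=011110  old=011010  +wl: 0,1,2
  step 12. node 0  ⊔preds=111110  new=101111  stable
  step 13. node 1  ⊔preds=111111  new=111110  stable
  step 14. node 2  ⊔preds=111110  new=111010  stable

Least fixpoint reached:
  node 0: 101111
  node 1: 111110
  node 2: 111010
  node 3: 100100
  node 4: 011110
  node 5: 100000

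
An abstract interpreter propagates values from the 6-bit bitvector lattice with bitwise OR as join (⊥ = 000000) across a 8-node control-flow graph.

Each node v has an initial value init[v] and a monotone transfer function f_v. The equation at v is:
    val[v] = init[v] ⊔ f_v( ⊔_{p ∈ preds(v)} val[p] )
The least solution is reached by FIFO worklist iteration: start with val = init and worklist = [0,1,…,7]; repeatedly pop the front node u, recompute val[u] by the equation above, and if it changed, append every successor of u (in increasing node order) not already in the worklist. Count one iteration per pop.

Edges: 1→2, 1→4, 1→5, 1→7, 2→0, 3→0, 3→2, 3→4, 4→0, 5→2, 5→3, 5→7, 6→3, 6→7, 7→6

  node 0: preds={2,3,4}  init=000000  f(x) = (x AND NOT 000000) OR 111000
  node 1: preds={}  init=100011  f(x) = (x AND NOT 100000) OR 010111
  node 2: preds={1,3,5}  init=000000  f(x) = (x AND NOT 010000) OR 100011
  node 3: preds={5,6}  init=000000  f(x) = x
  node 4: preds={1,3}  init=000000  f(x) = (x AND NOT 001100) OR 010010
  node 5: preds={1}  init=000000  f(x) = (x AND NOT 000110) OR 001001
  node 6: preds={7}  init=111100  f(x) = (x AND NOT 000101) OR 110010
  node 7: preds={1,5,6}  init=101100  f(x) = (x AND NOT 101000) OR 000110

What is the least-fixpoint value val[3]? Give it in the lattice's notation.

111111

Trace (15 dequeues):
  [1] u=0 | in 000000 | out 111000 | prev 000000 | push {}
  [2] u=1 | in 000000 | out 110111 | prev 100011 | push {}
  [3] u=2 | in 110111 | out 100111 | prev 000000 | push {0}
  [4] u=3 | in 111100 | out 111100 | prev 000000 | push {2}
  [5] u=4 | in 111111 | out 110011 | prev 000000 | push {}
  [6] u=5 | in 110111 | out 111001 | prev 000000 | push {3}
  [7] u=6 | in 101100 | out 111110 | prev 111100 | push {}
  [8] u=7 | in 111111 | out 111111 | prev 101100 | push {6}
  [9] u=0 | in 111111 | out 111111 | prev 111000 | push {}
  [10] u=2 | in 111111 | out 101111 | prev 100111 | push {0}
  [11] u=3 | in 111111 | out 111111 | prev 111100 | push {2,4}
  [12] u=6 | in 111111 | out 111110 | ==
  [13] u=0 | in 111111 | out 111111 | ==
  [14] u=2 | in 111111 | out 101111 | ==
  [15] u=4 | in 111111 | out 110011 | ==

Converged values:
  [0] 111111
  [1] 110111
  [2] 101111
  [3] 111111
  [4] 110011
  [5] 111001
  [6] 111110
  [7] 111111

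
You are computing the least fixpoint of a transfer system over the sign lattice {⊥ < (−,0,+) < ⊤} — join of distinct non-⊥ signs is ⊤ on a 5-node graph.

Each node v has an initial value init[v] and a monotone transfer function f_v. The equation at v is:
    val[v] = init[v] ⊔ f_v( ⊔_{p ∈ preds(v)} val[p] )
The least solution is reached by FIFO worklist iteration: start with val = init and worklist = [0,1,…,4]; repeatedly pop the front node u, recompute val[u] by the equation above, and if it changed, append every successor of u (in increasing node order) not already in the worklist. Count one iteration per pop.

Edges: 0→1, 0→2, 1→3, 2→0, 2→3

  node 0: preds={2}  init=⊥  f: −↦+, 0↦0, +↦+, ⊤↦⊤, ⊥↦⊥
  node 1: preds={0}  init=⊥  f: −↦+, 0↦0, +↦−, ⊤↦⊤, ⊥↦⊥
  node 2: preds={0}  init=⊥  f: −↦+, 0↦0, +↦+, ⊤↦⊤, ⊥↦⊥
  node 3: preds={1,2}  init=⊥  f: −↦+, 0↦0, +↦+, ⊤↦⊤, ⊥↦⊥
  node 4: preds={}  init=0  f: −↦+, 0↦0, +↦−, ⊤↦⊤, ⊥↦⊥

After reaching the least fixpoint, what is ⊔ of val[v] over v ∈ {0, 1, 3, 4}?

Worklist (5 pops):
  #1 pop 0: in=⊥ → ⊥ (no change)
  #2 pop 1: in=⊥ → ⊥ (no change)
  #3 pop 2: in=⊥ → ⊥ (no change)
  #4 pop 3: in=⊥ → ⊥ (no change)
  #5 pop 4: in=⊥ → 0 (no change)

Fixpoint:
  val[0] = ⊥
  val[1] = ⊥
  val[2] = ⊥
  val[3] = ⊥
  val[4] = 0

0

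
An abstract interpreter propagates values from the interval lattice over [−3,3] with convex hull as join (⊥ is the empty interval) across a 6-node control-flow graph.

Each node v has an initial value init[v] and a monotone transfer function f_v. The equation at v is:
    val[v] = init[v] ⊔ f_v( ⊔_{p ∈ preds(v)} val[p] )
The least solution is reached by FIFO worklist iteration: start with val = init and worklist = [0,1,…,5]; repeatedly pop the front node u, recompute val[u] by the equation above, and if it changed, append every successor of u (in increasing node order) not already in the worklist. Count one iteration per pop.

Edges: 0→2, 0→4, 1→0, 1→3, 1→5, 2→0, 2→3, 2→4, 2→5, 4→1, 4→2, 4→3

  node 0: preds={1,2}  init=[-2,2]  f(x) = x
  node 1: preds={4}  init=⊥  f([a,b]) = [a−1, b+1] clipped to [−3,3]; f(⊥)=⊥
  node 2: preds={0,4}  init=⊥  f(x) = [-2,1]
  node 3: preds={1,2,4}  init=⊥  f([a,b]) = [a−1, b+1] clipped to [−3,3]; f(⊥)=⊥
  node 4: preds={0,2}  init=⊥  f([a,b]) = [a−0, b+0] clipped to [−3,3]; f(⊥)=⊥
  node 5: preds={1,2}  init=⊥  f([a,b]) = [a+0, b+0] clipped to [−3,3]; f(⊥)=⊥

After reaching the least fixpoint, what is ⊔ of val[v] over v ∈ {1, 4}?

[-3,3]

Iteration log — 17 steps:
  step 1. node 0  ⊔preds=⊥  new=[-2,2]  stable
  step 2. node 1  ⊔preds=⊥  new=⊥  stable
  step 3. node 2  ⊔preds=[-2,2]  new=[-2,1]  old=⊥  +wl: 0
  step 4. node 3  ⊔preds=[-2,1]  new=[-3,2]  old=⊥  +wl: 
  step 5. node 4  ⊔preds=[-2,2]  new=[-2,2]  old=⊥  +wl: 1,2,3
  step 6. node 5  ⊔preds=[-2,1]  new=[-2,1]  old=⊥  +wl: 
  step 7. node 0  ⊔preds=[-2,1]  new=[-2,2]  stable
  step 8. node 1  ⊔preds=[-2,2]  new=[-3,3]  old=⊥  +wl: 0,5
  step 9. node 2  ⊔preds=[-2,2]  new=[-2,1]  stable
  step 10. node 3  ⊔preds=[-3,3]  new=[-3,3]  old=[-3,2]  +wl: 
  step 11. node 0  ⊔preds=[-3,3]  new=[-3,3]  old=[-2,2]  +wl: 2,4
  step 12. node 5  ⊔preds=[-3,3]  new=[-3,3]  old=[-2,1]  +wl: 
  step 13. node 2  ⊔preds=[-3,3]  new=[-2,1]  stable
  step 14. node 4  ⊔preds=[-3,3]  new=[-3,3]  old=[-2,2]  +wl: 1,2,3
  step 15. node 1  ⊔preds=[-3,3]  new=[-3,3]  stable
  step 16. node 2  ⊔preds=[-3,3]  new=[-2,1]  stable
  step 17. node 3  ⊔preds=[-3,3]  new=[-3,3]  stable

Least fixpoint reached:
  node 0: [-3,3]
  node 1: [-3,3]
  node 2: [-2,1]
  node 3: [-3,3]
  node 4: [-3,3]
  node 5: [-3,3]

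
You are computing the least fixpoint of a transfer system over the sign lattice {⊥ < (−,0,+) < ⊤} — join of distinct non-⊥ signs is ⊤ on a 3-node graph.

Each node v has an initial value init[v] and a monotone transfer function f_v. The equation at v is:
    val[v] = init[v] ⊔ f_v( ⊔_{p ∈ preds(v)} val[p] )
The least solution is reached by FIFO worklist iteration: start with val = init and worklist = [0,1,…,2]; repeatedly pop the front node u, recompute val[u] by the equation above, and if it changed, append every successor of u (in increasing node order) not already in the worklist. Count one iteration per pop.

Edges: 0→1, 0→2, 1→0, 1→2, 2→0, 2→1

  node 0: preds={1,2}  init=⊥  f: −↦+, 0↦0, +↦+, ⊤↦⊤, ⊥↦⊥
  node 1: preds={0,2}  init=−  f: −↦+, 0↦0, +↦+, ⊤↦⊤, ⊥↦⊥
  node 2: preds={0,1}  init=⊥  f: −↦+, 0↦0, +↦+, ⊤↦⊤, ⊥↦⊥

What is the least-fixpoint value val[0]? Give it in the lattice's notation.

Trace (6 dequeues):
  [1] u=0 | in − | out + | prev ⊥ | push {}
  [2] u=1 | in + | out ⊤ | prev − | push {0}
  [3] u=2 | in ⊤ | out ⊤ | prev ⊥ | push {1}
  [4] u=0 | in ⊤ | out ⊤ | prev + | push {2}
  [5] u=1 | in ⊤ | out ⊤ | ==
  [6] u=2 | in ⊤ | out ⊤ | ==

Converged values:
  [0] ⊤
  [1] ⊤
  [2] ⊤

⊤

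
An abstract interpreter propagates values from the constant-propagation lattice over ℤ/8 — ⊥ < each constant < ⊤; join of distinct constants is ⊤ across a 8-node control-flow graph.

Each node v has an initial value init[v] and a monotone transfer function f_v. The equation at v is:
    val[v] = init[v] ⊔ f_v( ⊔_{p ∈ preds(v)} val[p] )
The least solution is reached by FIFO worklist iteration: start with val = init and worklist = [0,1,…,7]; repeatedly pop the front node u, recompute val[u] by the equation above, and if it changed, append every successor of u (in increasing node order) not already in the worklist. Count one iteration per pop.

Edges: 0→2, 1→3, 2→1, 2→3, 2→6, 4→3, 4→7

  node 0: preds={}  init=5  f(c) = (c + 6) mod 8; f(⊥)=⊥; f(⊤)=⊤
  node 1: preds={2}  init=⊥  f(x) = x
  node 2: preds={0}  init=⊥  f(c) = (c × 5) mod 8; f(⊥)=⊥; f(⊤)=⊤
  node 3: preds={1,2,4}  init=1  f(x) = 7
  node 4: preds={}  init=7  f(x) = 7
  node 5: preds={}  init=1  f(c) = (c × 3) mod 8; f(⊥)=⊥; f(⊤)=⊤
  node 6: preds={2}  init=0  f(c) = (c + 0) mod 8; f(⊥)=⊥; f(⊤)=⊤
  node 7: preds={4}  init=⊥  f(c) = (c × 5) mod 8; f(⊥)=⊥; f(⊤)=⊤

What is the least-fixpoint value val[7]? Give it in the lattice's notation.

Worklist (10 pops):
  #1 pop 0: in=⊥ → 5 (no change)
  #2 pop 1: in=⊥ → ⊥ (no change)
  #3 pop 2: in=5 → 1 (was ⊥); enqueue [1]
  #4 pop 3: in=⊤ → ⊤ (was 1); enqueue []
  #5 pop 4: in=⊥ → 7 (no change)
  #6 pop 5: in=⊥ → 1 (no change)
  #7 pop 6: in=1 → ⊤ (was 0); enqueue []
  #8 pop 7: in=7 → 3 (was ⊥); enqueue []
  #9 pop 1: in=1 → 1 (was ⊥); enqueue [3]
  #10 pop 3: in=⊤ → ⊤ (no change)

Fixpoint:
  val[0] = 5
  val[1] = 1
  val[2] = 1
  val[3] = ⊤
  val[4] = 7
  val[5] = 1
  val[6] = ⊤
  val[7] = 3

3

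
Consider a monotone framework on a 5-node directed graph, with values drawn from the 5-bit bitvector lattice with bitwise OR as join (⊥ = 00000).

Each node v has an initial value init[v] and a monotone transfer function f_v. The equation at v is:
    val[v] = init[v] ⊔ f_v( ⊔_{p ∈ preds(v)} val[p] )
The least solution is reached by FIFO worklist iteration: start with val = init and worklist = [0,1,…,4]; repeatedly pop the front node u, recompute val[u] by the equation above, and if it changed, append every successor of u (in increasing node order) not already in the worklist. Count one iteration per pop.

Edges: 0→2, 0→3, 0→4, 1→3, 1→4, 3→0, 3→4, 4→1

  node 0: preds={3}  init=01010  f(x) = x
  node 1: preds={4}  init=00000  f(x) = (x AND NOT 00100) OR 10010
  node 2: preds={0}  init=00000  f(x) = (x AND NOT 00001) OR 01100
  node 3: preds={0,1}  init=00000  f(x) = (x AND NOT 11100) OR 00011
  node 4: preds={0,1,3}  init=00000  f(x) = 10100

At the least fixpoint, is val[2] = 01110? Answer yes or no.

Iteration log — 10 steps:
  step 1. node 0  ⊔preds=00000  new=01010  stable
  step 2. node 1  ⊔preds=00000  new=10010  old=00000  +wl: 
  step 3. node 2  ⊔preds=01010  new=01110  old=00000  +wl: 
  step 4. node 3  ⊔preds=11010  new=00011  old=00000  +wl: 0
  step 5. node 4  ⊔preds=11011  new=10100  old=00000  +wl: 1
  step 6. node 0  ⊔preds=00011  new=01011  old=01010  +wl: 2,3,4
  step 7. node 1  ⊔preds=10100  new=10010  stable
  step 8. node 2  ⊔preds=01011  new=01110  stable
  step 9. node 3  ⊔preds=11011  new=00011  stable
  step 10. node 4  ⊔preds=11011  new=10100  stable

Least fixpoint reached:
  node 0: 01011
  node 1: 10010
  node 2: 01110
  node 3: 00011
  node 4: 10100

yes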